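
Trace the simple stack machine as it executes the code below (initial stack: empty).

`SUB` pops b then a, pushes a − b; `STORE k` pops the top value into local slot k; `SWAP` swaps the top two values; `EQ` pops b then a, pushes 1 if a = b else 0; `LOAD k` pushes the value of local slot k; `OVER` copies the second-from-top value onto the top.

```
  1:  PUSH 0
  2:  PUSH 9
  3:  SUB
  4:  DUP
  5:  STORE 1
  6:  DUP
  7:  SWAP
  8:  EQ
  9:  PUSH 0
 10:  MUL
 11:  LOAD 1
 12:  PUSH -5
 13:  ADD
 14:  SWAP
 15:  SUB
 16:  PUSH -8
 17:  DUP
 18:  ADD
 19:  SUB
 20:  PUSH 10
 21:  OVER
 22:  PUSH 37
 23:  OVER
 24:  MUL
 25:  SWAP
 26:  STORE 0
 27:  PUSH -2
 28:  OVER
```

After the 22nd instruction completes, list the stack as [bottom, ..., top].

PUSH 0  : [0]
PUSH 9  : [0, 9]
SUB     : [-9]
DUP     : [-9, -9]
STORE 1 : [-9]
DUP     : [-9, -9]
SWAP    : [-9, -9]
EQ      : [1]
PUSH 0  : [1, 0]
MUL     : [0]
LOAD 1  : [0, -9]
PUSH -5 : [0, -9, -5]
ADD     : [0, -14]
SWAP    : [-14, 0]
SUB     : [-14]
PUSH -8 : [-14, -8]
DUP     : [-14, -8, -8]
ADD     : [-14, -16]
SUB     : [2]
PUSH 10 : [2, 10]
OVER    : [2, 10, 2]
PUSH 37 : [2, 10, 2, 37]

[2, 10, 2, 37]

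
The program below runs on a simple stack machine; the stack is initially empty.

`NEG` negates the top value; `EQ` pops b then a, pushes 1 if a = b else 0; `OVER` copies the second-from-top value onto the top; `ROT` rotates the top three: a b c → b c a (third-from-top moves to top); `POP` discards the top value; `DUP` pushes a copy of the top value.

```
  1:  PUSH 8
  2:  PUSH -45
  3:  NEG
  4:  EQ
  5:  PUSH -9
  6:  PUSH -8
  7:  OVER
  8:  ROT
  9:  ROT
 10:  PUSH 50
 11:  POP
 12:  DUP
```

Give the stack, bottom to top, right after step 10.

[0, -9, -9, -8, 50]

PUSH 8   → 8
PUSH -45 → 8 -45
NEG      → 8 45
EQ       → 0
PUSH -9  → 0 -9
PUSH -8  → 0 -9 -8
OVER     → 0 -9 -8 -9
ROT      → 0 -8 -9 -9
ROT      → 0 -9 -9 -8
PUSH 50  → 0 -9 -9 -8 50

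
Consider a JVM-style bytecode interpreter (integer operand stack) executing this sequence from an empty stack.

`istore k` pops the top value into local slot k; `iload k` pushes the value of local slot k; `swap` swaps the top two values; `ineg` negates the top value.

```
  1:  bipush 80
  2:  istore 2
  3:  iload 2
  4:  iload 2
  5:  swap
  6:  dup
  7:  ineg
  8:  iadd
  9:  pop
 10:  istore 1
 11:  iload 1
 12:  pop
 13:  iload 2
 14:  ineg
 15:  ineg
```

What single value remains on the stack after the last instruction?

80

bipush 80 : 80
istore 2  : (empty)
iload 2   : 80
iload 2   : 80 80
swap      : 80 80
dup       : 80 80 80
ineg      : 80 80 -80
iadd      : 80 0
pop       : 80
istore 1  : (empty)
iload 1   : 80
pop       : (empty)
iload 2   : 80
ineg      : -80
ineg      : 80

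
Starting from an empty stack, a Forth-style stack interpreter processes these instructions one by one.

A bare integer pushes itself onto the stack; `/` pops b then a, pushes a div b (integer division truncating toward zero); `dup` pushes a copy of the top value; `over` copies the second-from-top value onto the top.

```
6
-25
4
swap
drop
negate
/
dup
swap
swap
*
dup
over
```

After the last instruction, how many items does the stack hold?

6      : 6
-25    : 6 -25
4      : 6 -25 4
swap   : 6 4 -25
drop   : 6 4
negate : 6 -4
/      : -1
dup    : -1 -1
swap   : -1 -1
swap   : -1 -1
*      : 1
dup    : 1 1
over   : 1 1 1

3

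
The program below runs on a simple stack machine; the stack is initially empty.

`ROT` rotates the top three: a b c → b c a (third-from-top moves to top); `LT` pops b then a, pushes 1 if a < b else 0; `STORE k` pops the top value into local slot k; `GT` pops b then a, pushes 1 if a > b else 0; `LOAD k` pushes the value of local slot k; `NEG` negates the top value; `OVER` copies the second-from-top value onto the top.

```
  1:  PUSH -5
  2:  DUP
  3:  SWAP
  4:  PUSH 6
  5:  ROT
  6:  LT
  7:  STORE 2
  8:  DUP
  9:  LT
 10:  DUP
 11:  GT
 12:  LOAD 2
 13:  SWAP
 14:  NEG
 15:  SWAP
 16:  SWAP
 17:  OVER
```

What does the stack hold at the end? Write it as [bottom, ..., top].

[0, 0, 0]

PUSH -5 -> -5
DUP     -> -5 -5
SWAP    -> -5 -5
PUSH 6  -> -5 -5 6
ROT     -> -5 6 -5
LT      -> -5 0
STORE 2 -> -5
DUP     -> -5 -5
LT      -> 0
DUP     -> 0 0
GT      -> 0
LOAD 2  -> 0 0
SWAP    -> 0 0
NEG     -> 0 0
SWAP    -> 0 0
SWAP    -> 0 0
OVER    -> 0 0 0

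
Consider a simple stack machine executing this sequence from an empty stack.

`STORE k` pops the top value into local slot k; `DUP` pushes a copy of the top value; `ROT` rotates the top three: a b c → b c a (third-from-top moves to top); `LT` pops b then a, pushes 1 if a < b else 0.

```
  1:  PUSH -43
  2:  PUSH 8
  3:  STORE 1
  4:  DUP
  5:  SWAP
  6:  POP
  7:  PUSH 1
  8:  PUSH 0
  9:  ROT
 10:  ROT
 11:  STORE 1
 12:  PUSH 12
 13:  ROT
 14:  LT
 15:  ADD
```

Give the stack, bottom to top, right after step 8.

PUSH -43 -> -43
PUSH 8   -> -43 8
STORE 1  -> -43
DUP      -> -43 -43
SWAP     -> -43 -43
POP      -> -43
PUSH 1   -> -43 1
PUSH 0   -> -43 1 0

[-43, 1, 0]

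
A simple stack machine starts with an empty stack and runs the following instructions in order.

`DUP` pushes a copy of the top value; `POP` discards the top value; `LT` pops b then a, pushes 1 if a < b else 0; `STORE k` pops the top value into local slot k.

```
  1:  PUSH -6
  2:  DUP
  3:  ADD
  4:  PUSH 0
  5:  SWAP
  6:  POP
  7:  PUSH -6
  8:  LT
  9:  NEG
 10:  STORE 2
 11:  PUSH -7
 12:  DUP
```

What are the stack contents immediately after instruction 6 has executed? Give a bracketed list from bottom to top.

[0]

PUSH -6 : -6
DUP     : -6 -6
ADD     : -12
PUSH 0  : -12 0
SWAP    : 0 -12
POP     : 0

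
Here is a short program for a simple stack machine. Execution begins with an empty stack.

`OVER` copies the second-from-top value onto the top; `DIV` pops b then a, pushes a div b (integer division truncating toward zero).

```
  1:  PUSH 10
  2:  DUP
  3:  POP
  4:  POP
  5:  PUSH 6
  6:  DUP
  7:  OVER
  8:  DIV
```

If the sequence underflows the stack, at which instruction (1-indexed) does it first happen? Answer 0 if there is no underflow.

PUSH 10 : [10]
DUP     : [10, 10]
POP     : [10]
POP     : []
PUSH 6  : [6]
DUP     : [6, 6]
OVER    : [6, 6, 6]
DIV     : [6, 1]

0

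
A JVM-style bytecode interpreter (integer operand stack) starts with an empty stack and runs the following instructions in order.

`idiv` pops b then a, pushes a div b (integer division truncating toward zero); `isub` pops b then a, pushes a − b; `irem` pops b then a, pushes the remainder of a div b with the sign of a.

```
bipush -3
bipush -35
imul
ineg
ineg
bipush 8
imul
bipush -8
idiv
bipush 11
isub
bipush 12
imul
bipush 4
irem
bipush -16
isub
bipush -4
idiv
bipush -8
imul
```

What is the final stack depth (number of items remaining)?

bipush -3  → [-3]
bipush -35 → [-3, -35]
imul       → [105]
ineg       → [-105]
ineg       → [105]
bipush 8   → [105, 8]
imul       → [840]
bipush -8  → [840, -8]
idiv       → [-105]
bipush 11  → [-105, 11]
isub       → [-116]
bipush 12  → [-116, 12]
imul       → [-1392]
bipush 4   → [-1392, 4]
irem       → [0]
bipush -16 → [0, -16]
isub       → [16]
bipush -4  → [16, -4]
idiv       → [-4]
bipush -8  → [-4, -8]
imul       → [32]

1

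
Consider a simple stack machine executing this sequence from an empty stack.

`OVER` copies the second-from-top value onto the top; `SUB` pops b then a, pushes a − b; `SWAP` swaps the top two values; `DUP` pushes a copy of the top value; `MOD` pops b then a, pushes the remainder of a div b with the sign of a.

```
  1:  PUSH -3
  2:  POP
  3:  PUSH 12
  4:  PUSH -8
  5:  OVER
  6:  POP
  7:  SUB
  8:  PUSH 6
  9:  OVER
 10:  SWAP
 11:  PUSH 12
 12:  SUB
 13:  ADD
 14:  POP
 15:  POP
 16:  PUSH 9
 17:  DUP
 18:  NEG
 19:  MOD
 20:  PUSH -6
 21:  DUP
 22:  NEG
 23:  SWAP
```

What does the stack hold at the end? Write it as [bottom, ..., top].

PUSH -3  -3
POP      (empty)
PUSH 12  12
PUSH -8  12 -8
OVER     12 -8 12
POP      12 -8
SUB      20
PUSH 6   20 6
OVER     20 6 20
SWAP     20 20 6
PUSH 12  20 20 6 12
SUB      20 20 -6
ADD      20 14
POP      20
POP      (empty)
PUSH 9   9
DUP      9 9
NEG      9 -9
MOD      0
PUSH -6  0 -6
DUP      0 -6 -6
NEG      0 -6 6
SWAP     0 6 -6

[0, 6, -6]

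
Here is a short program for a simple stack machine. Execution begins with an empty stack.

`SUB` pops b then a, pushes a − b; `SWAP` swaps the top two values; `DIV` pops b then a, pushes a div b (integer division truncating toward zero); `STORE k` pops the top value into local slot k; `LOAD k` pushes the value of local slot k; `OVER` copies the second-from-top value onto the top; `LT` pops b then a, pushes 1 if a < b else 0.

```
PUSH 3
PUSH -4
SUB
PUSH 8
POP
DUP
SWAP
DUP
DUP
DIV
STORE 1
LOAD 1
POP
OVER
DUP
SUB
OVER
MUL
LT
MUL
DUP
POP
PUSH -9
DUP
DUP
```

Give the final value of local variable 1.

PUSH 3  : [3]
PUSH -4 : [3, -4]
SUB     : [7]
PUSH 8  : [7, 8]
POP     : [7]
DUP     : [7, 7]
SWAP    : [7, 7]
DUP     : [7, 7, 7]
DUP     : [7, 7, 7, 7]
DIV     : [7, 7, 1]
STORE 1 : [7, 7]
LOAD 1  : [7, 7, 1]
POP     : [7, 7]
OVER    : [7, 7, 7]
DUP     : [7, 7, 7, 7]
SUB     : [7, 7, 0]
OVER    : [7, 7, 0, 7]
MUL     : [7, 7, 0]
LT      : [7, 0]
MUL     : [0]
DUP     : [0, 0]
POP     : [0]
PUSH -9 : [0, -9]
DUP     : [0, -9, -9]
DUP     : [0, -9, -9, -9]

1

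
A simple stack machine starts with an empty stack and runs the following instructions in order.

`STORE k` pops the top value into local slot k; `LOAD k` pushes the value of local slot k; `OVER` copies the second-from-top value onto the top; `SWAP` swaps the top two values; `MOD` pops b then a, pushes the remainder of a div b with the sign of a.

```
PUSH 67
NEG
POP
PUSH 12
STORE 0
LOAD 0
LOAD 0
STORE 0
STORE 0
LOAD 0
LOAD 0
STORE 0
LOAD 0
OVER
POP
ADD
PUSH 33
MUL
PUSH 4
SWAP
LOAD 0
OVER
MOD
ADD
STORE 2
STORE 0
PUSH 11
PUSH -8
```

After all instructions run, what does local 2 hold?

PUSH 67 : 67
NEG     : -67
POP     : (empty)
PUSH 12 : 12
STORE 0 : (empty)
LOAD 0  : 12
LOAD 0  : 12 12
STORE 0 : 12
STORE 0 : (empty)
LOAD 0  : 12
LOAD 0  : 12 12
STORE 0 : 12
LOAD 0  : 12 12
OVER    : 12 12 12
POP     : 12 12
ADD     : 24
PUSH 33 : 24 33
MUL     : 792
PUSH 4  : 792 4
SWAP    : 4 792
LOAD 0  : 4 792 12
OVER    : 4 792 12 792
MOD     : 4 792 12
ADD     : 4 804
STORE 2 : 4
STORE 0 : (empty)
PUSH 11 : 11
PUSH -8 : 11 -8

804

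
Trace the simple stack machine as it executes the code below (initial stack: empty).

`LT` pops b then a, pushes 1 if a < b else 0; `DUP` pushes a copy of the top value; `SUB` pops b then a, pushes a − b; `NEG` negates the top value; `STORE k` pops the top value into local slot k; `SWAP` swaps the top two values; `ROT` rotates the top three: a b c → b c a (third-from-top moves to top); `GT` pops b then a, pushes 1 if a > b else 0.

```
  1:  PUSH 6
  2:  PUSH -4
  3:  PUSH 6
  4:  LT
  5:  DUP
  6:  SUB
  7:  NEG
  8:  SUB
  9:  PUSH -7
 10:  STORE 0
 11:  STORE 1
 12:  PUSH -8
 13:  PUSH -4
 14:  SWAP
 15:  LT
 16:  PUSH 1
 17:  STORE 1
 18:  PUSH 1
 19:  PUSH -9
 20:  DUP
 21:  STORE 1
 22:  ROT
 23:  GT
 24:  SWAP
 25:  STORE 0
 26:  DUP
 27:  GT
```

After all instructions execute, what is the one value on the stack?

0

PUSH 6   [6]
PUSH -4  [6, -4]
PUSH 6   [6, -4, 6]
LT       [6, 1]
DUP      [6, 1, 1]
SUB      [6, 0]
NEG      [6, 0]
SUB      [6]
PUSH -7  [6, -7]
STORE 0  [6]
STORE 1  []
PUSH -8  [-8]
PUSH -4  [-8, -4]
SWAP     [-4, -8]
LT       [0]
PUSH 1   [0, 1]
STORE 1  [0]
PUSH 1   [0, 1]
PUSH -9  [0, 1, -9]
DUP      [0, 1, -9, -9]
STORE 1  [0, 1, -9]
ROT      [1, -9, 0]
GT       [1, 0]
SWAP     [0, 1]
STORE 0  [0]
DUP      [0, 0]
GT       [0]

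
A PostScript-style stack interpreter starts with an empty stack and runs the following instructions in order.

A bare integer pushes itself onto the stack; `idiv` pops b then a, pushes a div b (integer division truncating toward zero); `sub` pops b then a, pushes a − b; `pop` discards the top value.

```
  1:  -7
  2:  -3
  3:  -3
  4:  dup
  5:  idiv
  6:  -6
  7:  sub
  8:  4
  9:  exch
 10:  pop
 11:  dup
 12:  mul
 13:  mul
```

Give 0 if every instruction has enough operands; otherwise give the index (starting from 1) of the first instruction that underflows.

-7   : [-7]
-3   : [-7, -3]
-3   : [-7, -3, -3]
dup  : [-7, -3, -3, -3]
idiv : [-7, -3, 1]
-6   : [-7, -3, 1, -6]
sub  : [-7, -3, 7]
4    : [-7, -3, 7, 4]
exch : [-7, -3, 4, 7]
pop  : [-7, -3, 4]
dup  : [-7, -3, 4, 4]
mul  : [-7, -3, 16]
mul  : [-7, -48]

0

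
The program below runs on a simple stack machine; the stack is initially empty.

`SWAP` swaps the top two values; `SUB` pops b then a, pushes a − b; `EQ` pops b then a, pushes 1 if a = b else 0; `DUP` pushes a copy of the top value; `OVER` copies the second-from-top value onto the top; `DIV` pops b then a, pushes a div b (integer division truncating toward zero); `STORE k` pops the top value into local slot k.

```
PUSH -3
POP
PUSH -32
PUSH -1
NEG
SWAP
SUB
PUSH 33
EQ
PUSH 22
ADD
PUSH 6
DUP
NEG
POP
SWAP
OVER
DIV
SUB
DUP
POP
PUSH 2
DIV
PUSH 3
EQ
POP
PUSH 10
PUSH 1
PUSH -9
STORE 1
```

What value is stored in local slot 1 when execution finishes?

-9

PUSH -3  → -3
POP      → (empty)
PUSH -32 → -32
PUSH -1  → -32 -1
NEG      → -32 1
SWAP     → 1 -32
SUB      → 33
PUSH 33  → 33 33
EQ       → 1
PUSH 22  → 1 22
ADD      → 23
PUSH 6   → 23 6
DUP      → 23 6 6
NEG      → 23 6 -6
POP      → 23 6
SWAP     → 6 23
OVER     → 6 23 6
DIV      → 6 3
SUB      → 3
DUP      → 3 3
POP      → 3
PUSH 2   → 3 2
DIV      → 1
PUSH 3   → 1 3
EQ       → 0
POP      → (empty)
PUSH 10  → 10
PUSH 1   → 10 1
PUSH -9  → 10 1 -9
STORE 1  → 10 1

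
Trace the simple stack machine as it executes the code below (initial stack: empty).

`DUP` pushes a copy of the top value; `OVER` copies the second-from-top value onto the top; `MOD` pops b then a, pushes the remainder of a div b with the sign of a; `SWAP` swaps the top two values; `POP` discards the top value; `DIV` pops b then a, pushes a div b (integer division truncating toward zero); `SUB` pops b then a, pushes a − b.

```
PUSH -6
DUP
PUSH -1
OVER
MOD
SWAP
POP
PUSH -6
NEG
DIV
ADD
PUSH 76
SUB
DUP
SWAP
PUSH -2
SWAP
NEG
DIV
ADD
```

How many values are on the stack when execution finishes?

1

PUSH -6 : -6
DUP     : -6 -6
PUSH -1 : -6 -6 -1
OVER    : -6 -6 -1 -6
MOD     : -6 -6 -1
SWAP    : -6 -1 -6
POP     : -6 -1
PUSH -6 : -6 -1 -6
NEG     : -6 -1 6
DIV     : -6 0
ADD     : -6
PUSH 76 : -6 76
SUB     : -82
DUP     : -82 -82
SWAP    : -82 -82
PUSH -2 : -82 -82 -2
SWAP    : -82 -2 -82
NEG     : -82 -2 82
DIV     : -82 0
ADD     : -82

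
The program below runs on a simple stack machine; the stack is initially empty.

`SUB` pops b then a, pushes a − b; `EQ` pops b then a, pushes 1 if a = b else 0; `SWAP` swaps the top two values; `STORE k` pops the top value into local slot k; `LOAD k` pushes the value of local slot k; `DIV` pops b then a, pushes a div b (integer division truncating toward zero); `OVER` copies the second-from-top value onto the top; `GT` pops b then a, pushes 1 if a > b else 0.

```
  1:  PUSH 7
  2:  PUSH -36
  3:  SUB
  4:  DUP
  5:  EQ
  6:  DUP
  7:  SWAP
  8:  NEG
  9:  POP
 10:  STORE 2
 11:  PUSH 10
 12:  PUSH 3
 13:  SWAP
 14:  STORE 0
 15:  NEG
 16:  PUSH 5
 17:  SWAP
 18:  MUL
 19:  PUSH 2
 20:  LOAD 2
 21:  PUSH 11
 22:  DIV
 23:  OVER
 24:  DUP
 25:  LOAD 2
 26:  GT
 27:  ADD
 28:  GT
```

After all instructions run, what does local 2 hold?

PUSH 7    [7]
PUSH -36  [7, -36]
SUB       [43]
DUP       [43, 43]
EQ        [1]
DUP       [1, 1]
SWAP      [1, 1]
NEG       [1, -1]
POP       [1]
STORE 2   []
PUSH 10   [10]
PUSH 3    [10, 3]
SWAP      [3, 10]
STORE 0   [3]
NEG       [-3]
PUSH 5    [-3, 5]
SWAP      [5, -3]
MUL       [-15]
PUSH 2    [-15, 2]
LOAD 2    [-15, 2, 1]
PUSH 11   [-15, 2, 1, 11]
DIV       [-15, 2, 0]
OVER      [-15, 2, 0, 2]
DUP       [-15, 2, 0, 2, 2]
LOAD 2    [-15, 2, 0, 2, 2, 1]
GT        [-15, 2, 0, 2, 1]
ADD       [-15, 2, 0, 3]
GT        [-15, 2, 0]

1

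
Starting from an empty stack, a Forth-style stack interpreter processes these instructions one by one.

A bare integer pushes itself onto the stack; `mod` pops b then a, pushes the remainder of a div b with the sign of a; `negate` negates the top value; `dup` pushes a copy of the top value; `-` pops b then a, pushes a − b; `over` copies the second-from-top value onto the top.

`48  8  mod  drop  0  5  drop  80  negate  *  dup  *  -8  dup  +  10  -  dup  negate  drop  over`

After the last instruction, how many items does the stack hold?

48     -> [48]
8      -> [48, 8]
mod    -> [0]
drop   -> []
0      -> [0]
5      -> [0, 5]
drop   -> [0]
80     -> [0, 80]
negate -> [0, -80]
*      -> [0]
dup    -> [0, 0]
*      -> [0]
-8     -> [0, -8]
dup    -> [0, -8, -8]
+      -> [0, -16]
10     -> [0, -16, 10]
-      -> [0, -26]
dup    -> [0, -26, -26]
negate -> [0, -26, 26]
drop   -> [0, -26]
over   -> [0, -26, 0]

3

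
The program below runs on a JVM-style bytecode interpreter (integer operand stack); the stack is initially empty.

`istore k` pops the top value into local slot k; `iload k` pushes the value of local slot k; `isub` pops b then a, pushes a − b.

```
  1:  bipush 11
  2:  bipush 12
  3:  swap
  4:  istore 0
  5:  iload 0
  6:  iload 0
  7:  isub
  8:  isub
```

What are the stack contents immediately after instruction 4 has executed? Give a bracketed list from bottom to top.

[12]

bipush 11  11
bipush 12  11 12
swap       12 11
istore 0   12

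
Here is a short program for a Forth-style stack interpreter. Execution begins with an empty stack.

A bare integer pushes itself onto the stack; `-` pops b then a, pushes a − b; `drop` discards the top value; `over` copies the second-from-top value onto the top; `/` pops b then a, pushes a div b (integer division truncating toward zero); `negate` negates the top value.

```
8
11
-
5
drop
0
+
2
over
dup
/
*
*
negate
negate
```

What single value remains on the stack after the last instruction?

8       [8]
11      [8, 11]
-       [-3]
5       [-3, 5]
drop    [-3]
0       [-3, 0]
+       [-3]
2       [-3, 2]
over    [-3, 2, -3]
dup     [-3, 2, -3, -3]
/       [-3, 2, 1]
*       [-3, 2]
*       [-6]
negate  [6]
negate  [-6]

-6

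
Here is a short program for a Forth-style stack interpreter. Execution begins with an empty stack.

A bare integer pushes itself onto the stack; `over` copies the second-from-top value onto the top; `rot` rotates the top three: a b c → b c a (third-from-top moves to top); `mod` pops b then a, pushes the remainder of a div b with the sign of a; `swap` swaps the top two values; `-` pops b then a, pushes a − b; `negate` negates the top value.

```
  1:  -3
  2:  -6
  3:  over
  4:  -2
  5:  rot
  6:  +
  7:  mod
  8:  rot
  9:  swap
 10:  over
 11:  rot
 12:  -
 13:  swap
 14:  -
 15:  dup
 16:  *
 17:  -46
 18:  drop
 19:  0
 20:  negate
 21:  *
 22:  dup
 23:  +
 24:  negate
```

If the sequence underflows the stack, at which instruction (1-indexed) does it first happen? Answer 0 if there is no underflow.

-3   : -3
-6   : -3 -6
over : -3 -6 -3
-2   : -3 -6 -3 -2
rot  : -3 -3 -2 -6
+    : -3 -3 -8
mod  : -3 -3
rot  — needs 3 operands, stack has 2 → underflow

8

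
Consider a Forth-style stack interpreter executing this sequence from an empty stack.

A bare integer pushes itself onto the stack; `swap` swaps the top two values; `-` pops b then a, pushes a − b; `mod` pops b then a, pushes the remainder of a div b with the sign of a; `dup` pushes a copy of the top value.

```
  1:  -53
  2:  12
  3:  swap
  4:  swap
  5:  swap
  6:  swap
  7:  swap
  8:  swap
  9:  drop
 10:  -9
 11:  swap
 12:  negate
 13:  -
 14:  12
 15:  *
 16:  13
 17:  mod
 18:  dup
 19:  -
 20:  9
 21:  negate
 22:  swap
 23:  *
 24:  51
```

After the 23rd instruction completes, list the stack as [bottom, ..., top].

-53    : -53
12     : -53 12
swap   : 12 -53
swap   : -53 12
swap   : 12 -53
swap   : -53 12
swap   : 12 -53
swap   : -53 12
drop   : -53
-9     : -53 -9
swap   : -9 -53
negate : -9 53
-      : -62
12     : -62 12
*      : -744
13     : -744 13
mod    : -3
dup    : -3 -3
-      : 0
9      : 0 9
negate : 0 -9
swap   : -9 0
*      : 0

[0]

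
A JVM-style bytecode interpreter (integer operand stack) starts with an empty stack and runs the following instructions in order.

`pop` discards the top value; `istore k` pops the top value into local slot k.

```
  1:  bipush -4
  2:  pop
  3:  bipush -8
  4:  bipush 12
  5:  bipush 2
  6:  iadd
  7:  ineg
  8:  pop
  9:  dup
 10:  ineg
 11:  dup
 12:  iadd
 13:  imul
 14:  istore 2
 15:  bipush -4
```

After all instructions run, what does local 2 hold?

-128

bipush -4 -> [-4]
pop       -> []
bipush -8 -> [-8]
bipush 12 -> [-8, 12]
bipush 2  -> [-8, 12, 2]
iadd      -> [-8, 14]
ineg      -> [-8, -14]
pop       -> [-8]
dup       -> [-8, -8]
ineg      -> [-8, 8]
dup       -> [-8, 8, 8]
iadd      -> [-8, 16]
imul      -> [-128]
istore 2  -> []
bipush -4 -> [-4]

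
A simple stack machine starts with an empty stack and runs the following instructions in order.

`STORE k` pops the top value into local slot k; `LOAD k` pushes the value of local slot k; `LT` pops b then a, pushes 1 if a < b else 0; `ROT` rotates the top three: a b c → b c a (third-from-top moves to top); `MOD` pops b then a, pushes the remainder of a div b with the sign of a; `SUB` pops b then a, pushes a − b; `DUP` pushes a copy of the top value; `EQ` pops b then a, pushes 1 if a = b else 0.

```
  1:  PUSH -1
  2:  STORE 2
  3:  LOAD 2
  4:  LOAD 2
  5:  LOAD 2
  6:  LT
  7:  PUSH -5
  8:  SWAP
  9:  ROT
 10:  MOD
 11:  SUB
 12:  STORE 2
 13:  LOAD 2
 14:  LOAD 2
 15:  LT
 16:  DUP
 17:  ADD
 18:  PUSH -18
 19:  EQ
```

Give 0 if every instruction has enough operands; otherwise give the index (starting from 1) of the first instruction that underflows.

PUSH -1   [-1]
STORE 2   []
LOAD 2    [-1]
LOAD 2    [-1, -1]
LOAD 2    [-1, -1, -1]
LT        [-1, 0]
PUSH -5   [-1, 0, -5]
SWAP      [-1, -5, 0]
ROT       [-5, 0, -1]
MOD       [-5, 0]
SUB       [-5]
STORE 2   []
LOAD 2    [-5]
LOAD 2    [-5, -5]
LT        [0]
DUP       [0, 0]
ADD       [0]
PUSH -18  [0, -18]
EQ        [0]

0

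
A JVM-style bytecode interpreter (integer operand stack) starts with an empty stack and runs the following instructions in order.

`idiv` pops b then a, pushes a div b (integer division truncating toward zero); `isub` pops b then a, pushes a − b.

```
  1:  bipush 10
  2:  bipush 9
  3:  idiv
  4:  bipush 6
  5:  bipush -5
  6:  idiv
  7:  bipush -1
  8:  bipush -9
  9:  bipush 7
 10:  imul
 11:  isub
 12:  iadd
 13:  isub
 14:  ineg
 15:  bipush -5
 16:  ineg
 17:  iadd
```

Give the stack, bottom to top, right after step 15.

bipush 10 : [10]
bipush 9  : [10, 9]
idiv      : [1]
bipush 6  : [1, 6]
bipush -5 : [1, 6, -5]
idiv      : [1, -1]
bipush -1 : [1, -1, -1]
bipush -9 : [1, -1, -1, -9]
bipush 7  : [1, -1, -1, -9, 7]
imul      : [1, -1, -1, -63]
isub      : [1, -1, 62]
iadd      : [1, 61]
isub      : [-60]
ineg      : [60]
bipush -5 : [60, -5]

[60, -5]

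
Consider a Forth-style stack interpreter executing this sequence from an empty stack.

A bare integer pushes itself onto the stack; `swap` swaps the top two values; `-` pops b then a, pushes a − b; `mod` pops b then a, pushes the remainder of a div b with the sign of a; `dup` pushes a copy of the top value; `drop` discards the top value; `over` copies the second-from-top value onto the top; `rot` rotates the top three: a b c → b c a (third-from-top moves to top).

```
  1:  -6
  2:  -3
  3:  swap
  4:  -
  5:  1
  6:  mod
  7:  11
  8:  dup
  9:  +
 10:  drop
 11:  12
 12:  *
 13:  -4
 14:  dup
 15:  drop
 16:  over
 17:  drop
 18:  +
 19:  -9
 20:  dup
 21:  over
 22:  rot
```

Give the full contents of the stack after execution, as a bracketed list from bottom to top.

[-4, -9, -9, -9]

-6   -> [-6]
-3   -> [-6, -3]
swap -> [-3, -6]
-    -> [3]
1    -> [3, 1]
mod  -> [0]
11   -> [0, 11]
dup  -> [0, 11, 11]
+    -> [0, 22]
drop -> [0]
12   -> [0, 12]
*    -> [0]
-4   -> [0, -4]
dup  -> [0, -4, -4]
drop -> [0, -4]
over -> [0, -4, 0]
drop -> [0, -4]
+    -> [-4]
-9   -> [-4, -9]
dup  -> [-4, -9, -9]
over -> [-4, -9, -9, -9]
rot  -> [-4, -9, -9, -9]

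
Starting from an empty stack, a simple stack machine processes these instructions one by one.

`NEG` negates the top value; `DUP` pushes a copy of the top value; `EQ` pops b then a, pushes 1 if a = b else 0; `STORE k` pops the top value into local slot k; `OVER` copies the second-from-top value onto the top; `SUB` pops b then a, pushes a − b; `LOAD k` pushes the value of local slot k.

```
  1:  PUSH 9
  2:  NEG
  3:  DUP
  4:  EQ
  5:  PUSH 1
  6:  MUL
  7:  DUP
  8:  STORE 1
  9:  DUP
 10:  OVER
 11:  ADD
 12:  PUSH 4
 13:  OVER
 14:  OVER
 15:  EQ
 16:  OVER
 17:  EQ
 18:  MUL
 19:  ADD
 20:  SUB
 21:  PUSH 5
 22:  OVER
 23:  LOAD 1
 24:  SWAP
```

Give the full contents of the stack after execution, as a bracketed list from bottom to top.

PUSH 9  → [9]
NEG     → [-9]
DUP     → [-9, -9]
EQ      → [1]
PUSH 1  → [1, 1]
MUL     → [1]
DUP     → [1, 1]
STORE 1 → [1]
DUP     → [1, 1]
OVER    → [1, 1, 1]
ADD     → [1, 2]
PUSH 4  → [1, 2, 4]
OVER    → [1, 2, 4, 2]
OVER    → [1, 2, 4, 2, 4]
EQ      → [1, 2, 4, 0]
OVER    → [1, 2, 4, 0, 4]
EQ      → [1, 2, 4, 0]
MUL     → [1, 2, 0]
ADD     → [1, 2]
SUB     → [-1]
PUSH 5  → [-1, 5]
OVER    → [-1, 5, -1]
LOAD 1  → [-1, 5, -1, 1]
SWAP    → [-1, 5, 1, -1]

[-1, 5, 1, -1]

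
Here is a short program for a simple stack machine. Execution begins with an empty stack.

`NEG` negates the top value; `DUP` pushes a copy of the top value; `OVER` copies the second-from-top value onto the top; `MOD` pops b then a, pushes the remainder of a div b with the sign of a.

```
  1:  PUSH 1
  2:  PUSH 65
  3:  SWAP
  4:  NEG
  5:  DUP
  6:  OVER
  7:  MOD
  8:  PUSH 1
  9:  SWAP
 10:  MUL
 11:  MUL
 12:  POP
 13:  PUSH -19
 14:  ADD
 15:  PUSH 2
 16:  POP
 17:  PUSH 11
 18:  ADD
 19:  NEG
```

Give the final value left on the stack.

-57

PUSH 1   -> [1]
PUSH 65  -> [1, 65]
SWAP     -> [65, 1]
NEG      -> [65, -1]
DUP      -> [65, -1, -1]
OVER     -> [65, -1, -1, -1]
MOD      -> [65, -1, 0]
PUSH 1   -> [65, -1, 0, 1]
SWAP     -> [65, -1, 1, 0]
MUL      -> [65, -1, 0]
MUL      -> [65, 0]
POP      -> [65]
PUSH -19 -> [65, -19]
ADD      -> [46]
PUSH 2   -> [46, 2]
POP      -> [46]
PUSH 11  -> [46, 11]
ADD      -> [57]
NEG      -> [-57]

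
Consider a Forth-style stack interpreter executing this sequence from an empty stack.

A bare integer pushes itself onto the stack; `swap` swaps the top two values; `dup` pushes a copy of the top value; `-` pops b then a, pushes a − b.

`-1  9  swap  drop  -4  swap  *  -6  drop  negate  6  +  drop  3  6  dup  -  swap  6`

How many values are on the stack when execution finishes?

-1     → [-1]
9      → [-1, 9]
swap   → [9, -1]
drop   → [9]
-4     → [9, -4]
swap   → [-4, 9]
*      → [-36]
-6     → [-36, -6]
drop   → [-36]
negate → [36]
6      → [36, 6]
+      → [42]
drop   → []
3      → [3]
6      → [3, 6]
dup    → [3, 6, 6]
-      → [3, 0]
swap   → [0, 3]
6      → [0, 3, 6]

3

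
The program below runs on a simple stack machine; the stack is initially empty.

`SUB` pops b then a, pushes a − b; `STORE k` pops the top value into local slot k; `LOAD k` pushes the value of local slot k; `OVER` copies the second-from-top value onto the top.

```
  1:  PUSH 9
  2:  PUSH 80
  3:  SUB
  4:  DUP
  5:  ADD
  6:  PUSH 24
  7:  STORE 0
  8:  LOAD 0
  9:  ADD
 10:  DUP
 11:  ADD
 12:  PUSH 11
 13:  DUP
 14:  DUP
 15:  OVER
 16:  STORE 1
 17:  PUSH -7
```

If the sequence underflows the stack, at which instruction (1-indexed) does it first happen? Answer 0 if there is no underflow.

PUSH 9  : [9]
PUSH 80 : [9, 80]
SUB     : [-71]
DUP     : [-71, -71]
ADD     : [-142]
PUSH 24 : [-142, 24]
STORE 0 : [-142]
LOAD 0  : [-142, 24]
ADD     : [-118]
DUP     : [-118, -118]
ADD     : [-236]
PUSH 11 : [-236, 11]
DUP     : [-236, 11, 11]
DUP     : [-236, 11, 11, 11]
OVER    : [-236, 11, 11, 11, 11]
STORE 1 : [-236, 11, 11, 11]
PUSH -7 : [-236, 11, 11, 11, -7]

0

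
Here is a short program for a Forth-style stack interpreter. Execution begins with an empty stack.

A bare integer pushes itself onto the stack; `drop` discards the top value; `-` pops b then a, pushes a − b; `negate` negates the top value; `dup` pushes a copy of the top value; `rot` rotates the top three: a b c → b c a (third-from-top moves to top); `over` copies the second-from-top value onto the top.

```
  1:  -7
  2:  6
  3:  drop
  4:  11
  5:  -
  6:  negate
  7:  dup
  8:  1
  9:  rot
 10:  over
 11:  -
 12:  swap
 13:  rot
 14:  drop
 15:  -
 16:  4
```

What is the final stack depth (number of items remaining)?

-7     : [-7]
6      : [-7, 6]
drop   : [-7]
11     : [-7, 11]
-      : [-18]
negate : [18]
dup    : [18, 18]
1      : [18, 18, 1]
rot    : [18, 1, 18]
over   : [18, 1, 18, 1]
-      : [18, 1, 17]
swap   : [18, 17, 1]
rot    : [17, 1, 18]
drop   : [17, 1]
-      : [16]
4      : [16, 4]

2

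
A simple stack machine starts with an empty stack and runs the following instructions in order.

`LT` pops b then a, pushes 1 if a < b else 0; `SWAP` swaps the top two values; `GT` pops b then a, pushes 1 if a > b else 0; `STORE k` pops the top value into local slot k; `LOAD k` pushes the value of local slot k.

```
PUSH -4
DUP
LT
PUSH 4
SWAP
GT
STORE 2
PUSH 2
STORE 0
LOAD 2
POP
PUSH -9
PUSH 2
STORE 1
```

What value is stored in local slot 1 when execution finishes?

PUSH -4 : -4
DUP     : -4 -4
LT      : 0
PUSH 4  : 0 4
SWAP    : 4 0
GT      : 1
STORE 2 : (empty)
PUSH 2  : 2
STORE 0 : (empty)
LOAD 2  : 1
POP     : (empty)
PUSH -9 : -9
PUSH 2  : -9 2
STORE 1 : -9

2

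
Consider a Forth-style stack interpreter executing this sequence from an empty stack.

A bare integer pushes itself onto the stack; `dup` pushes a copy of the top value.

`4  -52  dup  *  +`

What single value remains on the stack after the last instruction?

4   : 4
-52 : 4 -52
dup : 4 -52 -52
*   : 4 2704
+   : 2708

2708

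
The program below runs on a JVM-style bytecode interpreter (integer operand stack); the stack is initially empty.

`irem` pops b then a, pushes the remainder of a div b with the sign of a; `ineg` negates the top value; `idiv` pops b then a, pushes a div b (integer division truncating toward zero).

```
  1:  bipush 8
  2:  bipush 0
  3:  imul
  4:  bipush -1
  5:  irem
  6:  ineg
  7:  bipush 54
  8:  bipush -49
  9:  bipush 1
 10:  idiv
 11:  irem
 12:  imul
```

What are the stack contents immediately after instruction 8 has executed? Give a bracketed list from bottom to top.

[0, 54, -49]

bipush 8   : 8
bipush 0   : 8 0
imul       : 0
bipush -1  : 0 -1
irem       : 0
ineg       : 0
bipush 54  : 0 54
bipush -49 : 0 54 -49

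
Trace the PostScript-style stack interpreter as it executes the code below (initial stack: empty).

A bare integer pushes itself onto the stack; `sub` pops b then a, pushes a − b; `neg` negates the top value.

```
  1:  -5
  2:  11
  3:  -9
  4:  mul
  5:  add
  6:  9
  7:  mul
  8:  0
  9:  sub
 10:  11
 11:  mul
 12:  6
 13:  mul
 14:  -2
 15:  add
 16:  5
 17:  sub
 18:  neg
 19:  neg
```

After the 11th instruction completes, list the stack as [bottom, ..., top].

[-10296]

-5   [-5]
11   [-5, 11]
-9   [-5, 11, -9]
mul  [-5, -99]
add  [-104]
9    [-104, 9]
mul  [-936]
0    [-936, 0]
sub  [-936]
11   [-936, 11]
mul  [-10296]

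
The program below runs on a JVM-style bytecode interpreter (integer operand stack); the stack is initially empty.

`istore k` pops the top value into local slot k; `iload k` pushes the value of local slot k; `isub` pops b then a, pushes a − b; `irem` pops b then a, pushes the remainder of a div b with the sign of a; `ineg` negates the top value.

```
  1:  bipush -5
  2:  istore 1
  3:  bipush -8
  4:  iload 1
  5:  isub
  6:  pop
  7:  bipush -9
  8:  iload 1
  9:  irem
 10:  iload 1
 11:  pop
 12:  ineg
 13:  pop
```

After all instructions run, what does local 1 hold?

-5

bipush -5 → -5
istore 1  → (empty)
bipush -8 → -8
iload 1   → -8 -5
isub      → -3
pop       → (empty)
bipush -9 → -9
iload 1   → -9 -5
irem      → -4
iload 1   → -4 -5
pop       → -4
ineg      → 4
pop       → (empty)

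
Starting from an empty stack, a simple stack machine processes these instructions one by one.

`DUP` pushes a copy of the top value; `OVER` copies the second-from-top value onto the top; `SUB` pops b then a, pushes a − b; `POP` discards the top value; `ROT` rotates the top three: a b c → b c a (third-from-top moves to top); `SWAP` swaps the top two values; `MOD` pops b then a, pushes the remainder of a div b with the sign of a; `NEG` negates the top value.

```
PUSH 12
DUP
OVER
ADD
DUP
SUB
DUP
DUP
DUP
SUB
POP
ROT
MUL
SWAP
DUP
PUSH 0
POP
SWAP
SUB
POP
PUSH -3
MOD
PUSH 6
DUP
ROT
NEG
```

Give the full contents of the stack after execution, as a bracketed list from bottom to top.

PUSH 12  12
DUP      12 12
OVER     12 12 12
ADD      12 24
DUP      12 24 24
SUB      12 0
DUP      12 0 0
DUP      12 0 0 0
DUP      12 0 0 0 0
SUB      12 0 0 0
POP      12 0 0
ROT      0 0 12
MUL      0 0
SWAP     0 0
DUP      0 0 0
PUSH 0   0 0 0 0
POP      0 0 0
SWAP     0 0 0
SUB      0 0
POP      0
PUSH -3  0 -3
MOD      0
PUSH 6   0 6
DUP      0 6 6
ROT      6 6 0
NEG      6 6 0

[6, 6, 0]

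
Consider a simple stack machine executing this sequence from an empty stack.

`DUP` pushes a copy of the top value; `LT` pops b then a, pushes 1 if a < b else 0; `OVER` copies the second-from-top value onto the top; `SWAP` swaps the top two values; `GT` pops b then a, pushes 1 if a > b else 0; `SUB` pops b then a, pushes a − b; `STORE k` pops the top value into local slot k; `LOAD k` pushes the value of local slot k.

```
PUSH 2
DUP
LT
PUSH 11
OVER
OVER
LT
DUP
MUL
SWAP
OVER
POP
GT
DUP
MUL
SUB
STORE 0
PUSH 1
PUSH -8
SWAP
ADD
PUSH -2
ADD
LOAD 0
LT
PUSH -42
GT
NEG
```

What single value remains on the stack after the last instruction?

-1

PUSH 2   → 2
DUP      → 2 2
LT       → 0
PUSH 11  → 0 11
OVER     → 0 11 0
OVER     → 0 11 0 11
LT       → 0 11 1
DUP      → 0 11 1 1
MUL      → 0 11 1
SWAP     → 0 1 11
OVER     → 0 1 11 1
POP      → 0 1 11
GT       → 0 0
DUP      → 0 0 0
MUL      → 0 0
SUB      → 0
STORE 0  → (empty)
PUSH 1   → 1
PUSH -8  → 1 -8
SWAP     → -8 1
ADD      → -7
PUSH -2  → -7 -2
ADD      → -9
LOAD 0   → -9 0
LT       → 1
PUSH -42 → 1 -42
GT       → 1
NEG      → -1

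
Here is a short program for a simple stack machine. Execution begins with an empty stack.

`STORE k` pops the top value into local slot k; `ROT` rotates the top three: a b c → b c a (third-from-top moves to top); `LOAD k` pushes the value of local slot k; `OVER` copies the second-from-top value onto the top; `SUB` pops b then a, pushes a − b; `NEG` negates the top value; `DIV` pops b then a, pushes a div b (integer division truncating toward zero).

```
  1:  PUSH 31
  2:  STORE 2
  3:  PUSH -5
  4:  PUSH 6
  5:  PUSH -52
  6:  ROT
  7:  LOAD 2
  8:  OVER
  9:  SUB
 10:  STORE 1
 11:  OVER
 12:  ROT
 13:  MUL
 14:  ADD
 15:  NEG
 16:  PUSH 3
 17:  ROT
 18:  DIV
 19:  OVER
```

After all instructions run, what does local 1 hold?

36

PUSH 31  → 31
STORE 2  → (empty)
PUSH -5  → -5
PUSH 6   → -5 6
PUSH -52 → -5 6 -52
ROT      → 6 -52 -5
LOAD 2   → 6 -52 -5 31
OVER     → 6 -52 -5 31 -5
SUB      → 6 -52 -5 36
STORE 1  → 6 -52 -5
OVER     → 6 -52 -5 -52
ROT      → 6 -5 -52 -52
MUL      → 6 -5 2704
ADD      → 6 2699
NEG      → 6 -2699
PUSH 3   → 6 -2699 3
ROT      → -2699 3 6
DIV      → -2699 0
OVER     → -2699 0 -2699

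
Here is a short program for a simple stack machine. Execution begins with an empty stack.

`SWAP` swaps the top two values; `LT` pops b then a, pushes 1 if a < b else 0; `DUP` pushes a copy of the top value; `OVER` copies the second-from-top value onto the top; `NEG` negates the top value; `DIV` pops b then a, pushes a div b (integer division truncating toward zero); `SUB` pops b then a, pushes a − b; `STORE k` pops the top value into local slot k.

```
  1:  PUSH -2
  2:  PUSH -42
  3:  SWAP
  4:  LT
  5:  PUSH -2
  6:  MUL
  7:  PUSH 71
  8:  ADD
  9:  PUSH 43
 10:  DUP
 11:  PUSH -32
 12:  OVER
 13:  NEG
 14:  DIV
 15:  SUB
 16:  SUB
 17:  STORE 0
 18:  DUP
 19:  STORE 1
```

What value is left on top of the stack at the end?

69

PUSH -2  : [-2]
PUSH -42 : [-2, -42]
SWAP     : [-42, -2]
LT       : [1]
PUSH -2  : [1, -2]
MUL      : [-2]
PUSH 71  : [-2, 71]
ADD      : [69]
PUSH 43  : [69, 43]
DUP      : [69, 43, 43]
PUSH -32 : [69, 43, 43, -32]
OVER     : [69, 43, 43, -32, 43]
NEG      : [69, 43, 43, -32, -43]
DIV      : [69, 43, 43, 0]
SUB      : [69, 43, 43]
SUB      : [69, 0]
STORE 0  : [69]
DUP      : [69, 69]
STORE 1  : [69]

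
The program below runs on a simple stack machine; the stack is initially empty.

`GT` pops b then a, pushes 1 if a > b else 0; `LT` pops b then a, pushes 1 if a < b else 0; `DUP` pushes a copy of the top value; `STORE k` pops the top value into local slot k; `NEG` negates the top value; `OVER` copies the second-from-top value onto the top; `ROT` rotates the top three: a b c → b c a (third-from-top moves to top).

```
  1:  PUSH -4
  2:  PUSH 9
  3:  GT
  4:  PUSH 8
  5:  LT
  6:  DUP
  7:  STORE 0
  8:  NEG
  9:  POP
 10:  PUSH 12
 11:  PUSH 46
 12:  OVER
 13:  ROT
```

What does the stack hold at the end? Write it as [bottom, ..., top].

PUSH -4 : [-4]
PUSH 9  : [-4, 9]
GT      : [0]
PUSH 8  : [0, 8]
LT      : [1]
DUP     : [1, 1]
STORE 0 : [1]
NEG     : [-1]
POP     : []
PUSH 12 : [12]
PUSH 46 : [12, 46]
OVER    : [12, 46, 12]
ROT     : [46, 12, 12]

[46, 12, 12]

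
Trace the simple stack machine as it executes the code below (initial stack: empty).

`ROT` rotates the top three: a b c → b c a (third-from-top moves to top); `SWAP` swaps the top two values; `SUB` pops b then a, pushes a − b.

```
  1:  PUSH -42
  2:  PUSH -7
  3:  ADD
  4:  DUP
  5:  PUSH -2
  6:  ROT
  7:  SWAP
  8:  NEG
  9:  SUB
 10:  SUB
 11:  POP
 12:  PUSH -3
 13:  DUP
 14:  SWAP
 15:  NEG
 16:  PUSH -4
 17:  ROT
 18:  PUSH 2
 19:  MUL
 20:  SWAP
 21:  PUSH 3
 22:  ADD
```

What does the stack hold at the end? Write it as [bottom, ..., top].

PUSH -42 -> [-42]
PUSH -7  -> [-42, -7]
ADD      -> [-49]
DUP      -> [-49, -49]
PUSH -2  -> [-49, -49, -2]
ROT      -> [-49, -2, -49]
SWAP     -> [-49, -49, -2]
NEG      -> [-49, -49, 2]
SUB      -> [-49, -51]
SUB      -> [2]
POP      -> []
PUSH -3  -> [-3]
DUP      -> [-3, -3]
SWAP     -> [-3, -3]
NEG      -> [-3, 3]
PUSH -4  -> [-3, 3, -4]
ROT      -> [3, -4, -3]
PUSH 2   -> [3, -4, -3, 2]
MUL      -> [3, -4, -6]
SWAP     -> [3, -6, -4]
PUSH 3   -> [3, -6, -4, 3]
ADD      -> [3, -6, -1]

[3, -6, -1]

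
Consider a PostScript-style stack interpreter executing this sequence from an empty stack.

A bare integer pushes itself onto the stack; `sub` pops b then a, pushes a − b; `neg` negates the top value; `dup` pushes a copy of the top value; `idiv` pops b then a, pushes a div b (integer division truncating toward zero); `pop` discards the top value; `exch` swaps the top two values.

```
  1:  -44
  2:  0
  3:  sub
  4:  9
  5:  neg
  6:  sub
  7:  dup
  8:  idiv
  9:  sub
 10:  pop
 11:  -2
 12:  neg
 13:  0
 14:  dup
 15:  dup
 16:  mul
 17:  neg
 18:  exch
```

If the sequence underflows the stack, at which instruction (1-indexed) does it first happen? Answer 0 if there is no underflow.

9

-44  : [-44]
0    : [-44, 0]
sub  : [-44]
9    : [-44, 9]
neg  : [-44, -9]
sub  : [-35]
dup  : [-35, -35]
idiv : [1]
sub  — needs 2 operands, stack has 1 → underflow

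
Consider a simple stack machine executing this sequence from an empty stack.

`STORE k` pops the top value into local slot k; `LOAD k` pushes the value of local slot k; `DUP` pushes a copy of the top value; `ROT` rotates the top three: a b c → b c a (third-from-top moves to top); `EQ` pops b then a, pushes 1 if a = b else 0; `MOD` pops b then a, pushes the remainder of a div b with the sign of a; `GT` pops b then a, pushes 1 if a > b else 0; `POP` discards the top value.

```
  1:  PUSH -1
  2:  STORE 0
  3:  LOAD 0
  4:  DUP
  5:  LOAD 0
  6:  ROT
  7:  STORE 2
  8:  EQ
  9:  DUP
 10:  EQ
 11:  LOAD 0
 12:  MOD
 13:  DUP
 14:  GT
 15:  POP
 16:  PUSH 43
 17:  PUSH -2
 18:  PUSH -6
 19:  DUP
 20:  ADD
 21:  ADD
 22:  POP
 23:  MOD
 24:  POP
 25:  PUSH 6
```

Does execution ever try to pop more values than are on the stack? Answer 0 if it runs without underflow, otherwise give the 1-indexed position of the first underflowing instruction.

23

PUSH -1 -> -1
STORE 0 -> (empty)
LOAD 0  -> -1
DUP     -> -1 -1
LOAD 0  -> -1 -1 -1
ROT     -> -1 -1 -1
STORE 2 -> -1 -1
EQ      -> 1
DUP     -> 1 1
EQ      -> 1
LOAD 0  -> 1 -1
MOD     -> 0
DUP     -> 0 0
GT      -> 0
POP     -> (empty)
PUSH 43 -> 43
PUSH -2 -> 43 -2
PUSH -6 -> 43 -2 -6
DUP     -> 43 -2 -6 -6
ADD     -> 43 -2 -12
ADD     -> 43 -14
POP     -> 43
MOD  — needs 2 operands, stack has 1 → underflow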